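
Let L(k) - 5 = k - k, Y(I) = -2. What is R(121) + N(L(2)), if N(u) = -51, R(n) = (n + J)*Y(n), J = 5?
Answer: -303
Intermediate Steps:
R(n) = -10 - 2*n (R(n) = (n + 5)*(-2) = (5 + n)*(-2) = -10 - 2*n)
L(k) = 5 (L(k) = 5 + (k - k) = 5 + 0 = 5)
R(121) + N(L(2)) = (-10 - 2*121) - 51 = (-10 - 242) - 51 = -252 - 51 = -303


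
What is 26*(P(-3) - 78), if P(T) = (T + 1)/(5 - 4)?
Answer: -2080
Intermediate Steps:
P(T) = 1 + T (P(T) = (1 + T)/1 = (1 + T)*1 = 1 + T)
26*(P(-3) - 78) = 26*((1 - 3) - 78) = 26*(-2 - 78) = 26*(-80) = -2080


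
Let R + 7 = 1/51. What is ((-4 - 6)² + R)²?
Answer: 22505536/2601 ≈ 8652.6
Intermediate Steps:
R = -356/51 (R = -7 + 1/51 = -356/51 ≈ -6.9804)
((-4 - 6)² + R)² = ((-4 - 6)² - 356/51)² = ((-10)² - 356/51)² = (100 - 356/51)² = (4744/51)² = 22505536/2601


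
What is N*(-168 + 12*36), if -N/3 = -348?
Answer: 275616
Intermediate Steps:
N = 1044 (N = -3*(-348) = 1044)
N*(-168 + 12*36) = 1044*(-168 + 12*36) = 1044*(-168 + 432) = 1044*264 = 275616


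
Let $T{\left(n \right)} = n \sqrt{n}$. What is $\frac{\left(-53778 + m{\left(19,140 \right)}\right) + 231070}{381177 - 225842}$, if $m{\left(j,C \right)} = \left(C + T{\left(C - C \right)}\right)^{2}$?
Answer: $\frac{196892}{155335} \approx 1.2675$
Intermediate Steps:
$T{\left(n \right)} = n^{\frac{3}{2}}$
$m{\left(j,C \right)} = C^{2}$ ($m{\left(j,C \right)} = \left(C + \left(C - C\right)^{\frac{3}{2}}\right)^{2} = \left(C + 0^{\frac{3}{2}}\right)^{2} = \left(C + 0\right)^{2} = C^{2}$)
$\frac{\left(-53778 + m{\left(19,140 \right)}\right) + 231070}{381177 - 225842} = \frac{\left(-53778 + 140^{2}\right) + 231070}{381177 - 225842} = \frac{\left(-53778 + 19600\right) + 231070}{381177 - 225842} = \frac{-34178 + 231070}{381177 - 225842} = \frac{196892}{155335}$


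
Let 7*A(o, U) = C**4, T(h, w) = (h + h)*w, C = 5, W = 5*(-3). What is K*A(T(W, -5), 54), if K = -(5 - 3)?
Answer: -1250/7 ≈ -178.57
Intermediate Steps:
W = -15
T(h, w) = 2*h*w (T(h, w) = (2*h)*w = 2*h*w)
A(o, U) = 625/7 (A(o, U) = (1/7)*5**4 = (1/7)*625 = 625/7)
K = -2 (K = -1*2 = -2)
K*A(T(W, -5), 54) = -2*625/7 = -1250/7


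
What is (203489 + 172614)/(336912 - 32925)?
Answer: 376103/303987 ≈ 1.2372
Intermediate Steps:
(203489 + 172614)/(336912 - 32925) = 376103/303987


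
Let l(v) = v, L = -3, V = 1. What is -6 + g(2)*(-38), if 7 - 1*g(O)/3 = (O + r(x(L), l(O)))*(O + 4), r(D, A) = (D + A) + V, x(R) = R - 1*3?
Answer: -1488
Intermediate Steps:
x(R) = -3 + R (x(R) = R - 3 = -3 + R)
r(D, A) = 1 + A + D (r(D, A) = (D + A) + 1 = (A + D) + 1 = 1 + A + D)
g(O) = 21 - 3*(-5 + 2*O)*(4 + O) (g(O) = 21 - 3*(O + (1 + O + (-3 - 3)))*(O + 4) = 21 - 3*(O + (1 + O - 6))*(4 + O) = 21 - 3*(O + (-5 + O))*(4 + O) = 21 - 3*(-5 + 2*O)*(4 + O))
-6 + g(2)*(-38) = -6 + (81 - 9*2 - 6*2²)*(-38) = -6 + (81 - 18 - 6*4)*(-38) = -6 + (81 - 18 - 24)*(-38) = -6 + 39*(-38) = -6 - 1482 = -1488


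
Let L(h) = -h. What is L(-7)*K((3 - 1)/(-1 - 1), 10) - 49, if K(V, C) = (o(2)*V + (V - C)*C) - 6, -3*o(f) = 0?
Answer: -861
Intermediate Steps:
o(f) = 0 (o(f) = -⅓*0 = 0)
K(V, C) = -6 + C*(V - C) (K(V, C) = (0*V + (V - C)*C) - 6 = (0 + C*(V - C)) - 6 = C*(V - C) - 6 = -6 + C*(V - C))
L(-7)*K((3 - 1)/(-1 - 1), 10) - 49 = (-1*(-7))*(-6 - 1*10² + 10*((3 - 1)/(-1 - 1))) - 49 = 7*(-6 - 1*100 + 10*(2/(-2))) - 49 = 7*(-6 - 100 + 10*(2*(-½))) - 49 = 7*(-6 - 100 + 10*(-1)) - 49 = 7*(-6 - 100 - 10) - 49 = 7*(-116) - 49 = -812 - 49 = -861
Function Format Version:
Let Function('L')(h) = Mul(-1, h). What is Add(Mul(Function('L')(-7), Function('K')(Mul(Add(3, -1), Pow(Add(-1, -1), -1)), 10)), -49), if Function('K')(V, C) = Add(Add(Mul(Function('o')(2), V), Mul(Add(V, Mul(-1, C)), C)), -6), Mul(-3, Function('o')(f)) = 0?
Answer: -861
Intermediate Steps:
Function('o')(f) = 0 (Function('o')(f) = Mul(Rational(-1, 3), 0) = 0)
Function('K')(V, C) = Add(-6, Mul(C, Add(V, Mul(-1, C)))) (Function('K')(V, C) = Add(Add(Mul(0, V), Mul(Add(V, Mul(-1, C)), C)), -6) = Add(Add(0, Mul(C, Add(V, Mul(-1, C)))), -6) = Add(Mul(C, Add(V, Mul(-1, C))), -6) = Add(-6, Mul(C, Add(V, Mul(-1, C)))))
Add(Mul(Function('L')(-7), Function('K')(Mul(Add(3, -1), Pow(Add(-1, -1), -1)), 10)), -49) = Add(Mul(Mul(-1, -7), Add(-6, Mul(-1, Pow(10, 2)), Mul(10, Mul(Add(3, -1), Pow(Add(-1, -1), -1))))), -49) = Add(Mul(7, Add(-6, Mul(-1, 100), Mul(10, Mul(2, Pow(-2, -1))))), -49) = Add(Mul(7, Add(-6, -100, Mul(10, Mul(2, Rational(-1, 2))))), -49) = Add(Mul(7, Add(-6, -100, Mul(10, -1))), -49) = Add(Mul(7, Add(-6, -100, -10)), -49) = Add(Mul(7, -116), -49) = Add(-812, -49) = -861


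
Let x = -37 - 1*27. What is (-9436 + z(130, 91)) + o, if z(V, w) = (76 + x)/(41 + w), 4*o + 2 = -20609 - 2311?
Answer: -333661/22 ≈ -15166.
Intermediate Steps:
x = -64 (x = -37 - 27 = -64)
o = -11461/2 (o = -½ + (-20609 - 2311)/4 = -½ + (¼)*(-22920) = -½ - 5730 = -11461/2 ≈ -5730.5)
z(V, w) = 12/(41 + w) (z(V, w) = (76 - 64)/(41 + w) = 12/(41 + w))
(-9436 + z(130, 91)) + o = (-9436 + 12/(41 + 91)) - 11461/2 = (-9436 + 12/132) - 11461/2 = (-9436 + 12*(1/132)) - 11461/2 = (-9436 + 1/11) - 11461/2 = -103795/11 - 11461/2 = -333661/22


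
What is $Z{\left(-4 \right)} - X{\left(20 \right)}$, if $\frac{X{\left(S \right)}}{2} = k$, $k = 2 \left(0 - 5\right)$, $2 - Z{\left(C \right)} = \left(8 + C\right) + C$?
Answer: $22$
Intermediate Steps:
$Z{\left(C \right)} = -6 - 2 C$ ($Z{\left(C \right)} = 2 - \left(\left(8 + C\right) + C\right) = 2 - \left(8 + 2 C\right) = -6 - 2 C$)
$k = -10$ ($k = 2 \left(-5\right) = -10$)
$X{\left(S \right)} = -20$ ($X{\left(S \right)} = 2 \left(-10\right) = -20$)
$Z{\left(-4 \right)} - X{\left(20 \right)} = \left(-6 - -8\right) - -20 = \left(-6 + 8\right) + 20 = 2 + 20 = 22$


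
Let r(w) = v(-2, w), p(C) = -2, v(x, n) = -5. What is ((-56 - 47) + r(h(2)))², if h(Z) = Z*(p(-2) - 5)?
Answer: 11664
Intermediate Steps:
h(Z) = -7*Z (h(Z) = Z*(-2 - 5) = Z*(-7) = -7*Z)
r(w) = -5
((-56 - 47) + r(h(2)))² = ((-56 - 47) - 5)² = (-103 - 5)² = (-108)² = 11664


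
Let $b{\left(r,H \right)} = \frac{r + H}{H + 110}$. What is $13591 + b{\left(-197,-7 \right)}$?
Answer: $\frac{1399669}{103} \approx 13589.0$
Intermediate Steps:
$b{\left(r,H \right)} = \frac{H + r}{110 + H}$
$13591 + b{\left(-197,-7 \right)} = 13591 + \frac{-7 - 197}{110 - 7} = 13591 + \frac{1}{103} \left(-204\right) = 13591 - \frac{204}{103} = \frac{1399669}{103}$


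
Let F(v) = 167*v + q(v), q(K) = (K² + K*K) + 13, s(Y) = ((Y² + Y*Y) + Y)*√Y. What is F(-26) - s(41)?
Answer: -2977 - 3403*√41 ≈ -24767.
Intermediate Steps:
s(Y) = √Y*(Y + 2*Y²) (s(Y) = ((Y² + Y²) + Y)*√Y = (2*Y² + Y)*√Y = (Y + 2*Y²)*√Y = √Y*(Y + 2*Y²))
q(K) = 13 + 2*K² (q(K) = (K² + K²) + 13 = 2*K² + 13 = 13 + 2*K²)
F(v) = 13 + 2*v² + 167*v (F(v) = 167*v + (13 + 2*v²) = 13 + 2*v² + 167*v)
F(-26) - s(41) = (13 + 2*(-26)² + 167*(-26)) - 41^(3/2)*(1 + 2*41) = (13 + 2*676 - 4342) - 41*√41*(1 + 82) = (13 + 1352 - 4342) - 41*√41*83 = -2977 - 3403*√41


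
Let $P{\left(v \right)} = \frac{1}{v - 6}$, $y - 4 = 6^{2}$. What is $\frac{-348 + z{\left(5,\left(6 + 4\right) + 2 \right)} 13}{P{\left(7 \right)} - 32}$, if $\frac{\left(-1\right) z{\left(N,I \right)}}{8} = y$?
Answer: $\frac{4508}{31} \approx 145.42$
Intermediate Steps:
$y = 40$ ($y = 4 + 6^{2} = 4 + 36 = 40$)
$z{\left(N,I \right)} = -320$ ($z{\left(N,I \right)} = \left(-8\right) 40 = -320$)
$P{\left(v \right)} = \frac{1}{-6 + v}$
$\frac{-348 + z{\left(5,\left(6 + 4\right) + 2 \right)} 13}{P{\left(7 \right)} - 32} = \frac{-348 - 4160}{\frac{1}{-6 + 7} - 32} = \frac{-348 - 4160}{1^{-1} - 32} = - \frac{4508}{1 - 32} = - \frac{4508}{-31} = \left(-4508\right) \left(- \frac{1}{31}\right) = \frac{4508}{31}$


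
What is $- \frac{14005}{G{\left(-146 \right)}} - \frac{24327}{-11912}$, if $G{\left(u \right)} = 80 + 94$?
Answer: $- \frac{81297331}{1036344} \approx -78.446$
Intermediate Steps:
$G{\left(u \right)} = 174$
$- \frac{14005}{G{\left(-146 \right)}} - \frac{24327}{-11912} = - \frac{14005}{174} - \frac{24327}{-11912} = \left(-14005\right) \frac{1}{174} - - \frac{24327}{11912} = - \frac{14005}{174} + \frac{24327}{11912} = - \frac{81297331}{1036344}$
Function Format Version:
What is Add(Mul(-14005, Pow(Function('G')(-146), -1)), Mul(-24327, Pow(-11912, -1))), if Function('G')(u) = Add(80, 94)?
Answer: Rational(-81297331, 1036344) ≈ -78.446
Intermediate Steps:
Function('G')(u) = 174
Add(Mul(-14005, Pow(Function('G')(-146), -1)), Mul(-24327, Pow(-11912, -1))) = Add(Mul(-14005, Pow(174, -1)), Mul(-24327, Pow(-11912, -1))) = Add(Mul(-14005, Rational(1, 174)), Mul(-24327, Rational(-1, 11912))) = Add(Rational(-14005, 174), Rational(24327, 11912)) = Rational(-81297331, 1036344)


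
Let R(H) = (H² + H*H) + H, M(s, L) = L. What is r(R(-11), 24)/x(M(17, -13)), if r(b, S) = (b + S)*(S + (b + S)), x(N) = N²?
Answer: 71145/169 ≈ 420.98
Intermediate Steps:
R(H) = H + 2*H² (R(H) = (H² + H²) + H = 2*H² + H = H + 2*H²)
r(b, S) = (S + b)*(b + 2*S) (r(b, S) = (S + b)*(S + (S + b)) = (S + b)*(b + 2*S))
r(R(-11), 24)/x(M(17, -13)) = ((-11*(1 + 2*(-11)))² + 2*24² + 3*24*(-11*(1 + 2*(-11))))/((-13)²) = ((-11*(1 - 22))² + 2*576 + 3*24*(-11*(1 - 22)))/169 = ((-11*(-21))² + 1152 + 3*24*(-11*(-21)))*(1/169) = (231² + 1152 + 3*24*231)*(1/169) = (53361 + 1152 + 16632)*(1/169) = 71145*(1/169) = 71145/169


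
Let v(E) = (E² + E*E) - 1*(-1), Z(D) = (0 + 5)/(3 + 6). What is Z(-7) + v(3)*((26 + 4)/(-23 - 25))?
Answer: -815/72 ≈ -11.319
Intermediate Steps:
Z(D) = 5/9
v(E) = 1 + 2*E² (v(E) = (E² + E²) + 1 = 2*E² + 1 = 1 + 2*E²)
Z(-7) + v(3)*((26 + 4)/(-23 - 25)) = 5/9 + (1 + 2*3²)*((26 + 4)/(-23 - 25)) = 5/9 + (1 + 2*9)*(30/(-48)) = 5/9 + (1 + 18)*(30*(-1/48)) = 5/9 + 19*(-5/8) = 5/9 - 95/8 = -815/72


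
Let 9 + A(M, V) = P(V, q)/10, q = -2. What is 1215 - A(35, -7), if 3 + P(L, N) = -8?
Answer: 12251/10 ≈ 1225.1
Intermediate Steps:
P(L, N) = -11 (P(L, N) = -3 - 8 = -11)
A(M, V) = -101/10 (A(M, V) = -9 - 11/10 = -101/10)
1215 - A(35, -7) = 1215 - 1*(-101/10) = 1215 + 101/10 = 12251/10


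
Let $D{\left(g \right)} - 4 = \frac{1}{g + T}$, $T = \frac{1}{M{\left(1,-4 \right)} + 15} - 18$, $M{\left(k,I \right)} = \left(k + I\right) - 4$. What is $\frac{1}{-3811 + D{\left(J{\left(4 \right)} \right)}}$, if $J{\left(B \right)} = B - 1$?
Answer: $- \frac{119}{453041} \approx -0.00026267$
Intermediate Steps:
$M{\left(k,I \right)} = -4 + I + k$ ($M{\left(k,I \right)} = \left(I + k\right) - 4 = -4 + I + k$)
$J{\left(B \right)} = -1 + B$ ($J{\left(B \right)} = B - 1 = -1 + B$)
$T = - \frac{143}{8}$ ($T = \frac{1}{\left(-4 - 4 + 1\right) + 15} - 18 = \frac{1}{-7 + 15} - 18 = \frac{1}{8} - 18 = - \frac{143}{8} \approx -17.875$)
$D{\left(g \right)} = 4 + \frac{1}{- \frac{143}{8} + g}$ ($D{\left(g \right)} = 4 + \frac{1}{g - \frac{143}{8}} = 4 + \frac{1}{- \frac{143}{8} + g}$)
$\frac{1}{-3811 + D{\left(J{\left(4 \right)} \right)}} = \frac{1}{-3811 + \frac{4 \left(-141 + 8 \left(-1 + 4\right)\right)}{-143 + 8 \left(-1 + 4\right)}} = \frac{1}{-3811 + \frac{4 \left(-141 + 8 \cdot 3\right)}{-143 + 8 \cdot 3}} = \frac{1}{-3811 + \frac{4 \left(-141 + 24\right)}{-143 + 24}} = \frac{1}{-3811 + 4 \frac{1}{-119} \left(-117\right)} = \frac{1}{-3811 + 4 \left(- \frac{1}{119}\right) \left(-117\right)} = \frac{1}{-3811 + \frac{468}{119}} = \frac{1}{- \frac{453041}{119}} = - \frac{119}{453041}$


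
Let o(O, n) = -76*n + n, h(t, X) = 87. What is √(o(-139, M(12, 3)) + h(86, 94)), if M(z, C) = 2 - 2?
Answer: √87 ≈ 9.3274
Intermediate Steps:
M(z, C) = 0
o(O, n) = -75*n
√(o(-139, M(12, 3)) + h(86, 94)) = √(-75*0 + 87) = √(0 + 87) = √87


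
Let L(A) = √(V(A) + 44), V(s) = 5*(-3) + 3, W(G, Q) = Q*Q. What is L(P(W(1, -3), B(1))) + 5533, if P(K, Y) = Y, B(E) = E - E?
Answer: 5533 + 4*√2 ≈ 5538.7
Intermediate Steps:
W(G, Q) = Q²
B(E) = 0
V(s) = -12 (V(s) = -15 + 3 = -12)
L(A) = 4*√2 (L(A) = √(-12 + 44) = √32 = 4*√2)
L(P(W(1, -3), B(1))) + 5533 = 4*√2 + 5533 = 5533 + 4*√2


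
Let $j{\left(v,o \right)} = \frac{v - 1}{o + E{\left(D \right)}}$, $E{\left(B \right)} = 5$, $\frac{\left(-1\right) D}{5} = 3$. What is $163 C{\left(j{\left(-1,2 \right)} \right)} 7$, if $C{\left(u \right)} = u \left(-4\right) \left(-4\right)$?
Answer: $-5216$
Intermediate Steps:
$D = -15$ ($D = \left(-5\right) 3 = -15$)
$j{\left(v,o \right)} = \frac{-1 + v}{5 + o}$ ($j{\left(v,o \right)} = \frac{v - 1}{o + 5} = \frac{-1 + v}{5 + o}$)
$C{\left(u \right)} = 16 u$ ($C{\left(u \right)} = - 4 u \left(-4\right) = 16 u$)
$163 C{\left(j{\left(-1,2 \right)} \right)} 7 = 163 \cdot 16 \frac{-1 - 1}{5 + 2} \cdot 7 = 163 \cdot 16 \cdot \frac{1}{7} \left(-2\right) 7 = 163 \cdot 16 \left(- \frac{2}{7}\right) 7 = 163 \left(- \frac{32}{7}\right) 7 = \left(- \frac{5216}{7}\right) 7 = -5216$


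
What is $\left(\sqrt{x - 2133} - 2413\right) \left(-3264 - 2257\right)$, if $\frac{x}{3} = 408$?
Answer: $13322173 - 16563 i \sqrt{101} \approx 1.3322 \cdot 10^{7} - 1.6646 \cdot 10^{5} i$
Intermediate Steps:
$x = 1224$ ($x = 3 \cdot 408 = 1224$)
$\left(\sqrt{x - 2133} - 2413\right) \left(-3264 - 2257\right) = \left(\sqrt{1224 - 2133} - 2413\right) \left(-3264 - 2257\right) = \left(\sqrt{-909} - 2413\right) \left(-5521\right) = \left(3 i \sqrt{101} - 2413\right) \left(-5521\right) = \left(-2413 + 3 i \sqrt{101}\right) \left(-5521\right) = 13322173 - 16563 i \sqrt{101}$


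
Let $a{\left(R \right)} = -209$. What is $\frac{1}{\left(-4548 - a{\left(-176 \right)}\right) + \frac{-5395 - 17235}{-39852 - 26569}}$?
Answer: $- \frac{66421}{288178089} \approx -0.00023049$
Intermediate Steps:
$\frac{1}{\left(-4548 - a{\left(-176 \right)}\right) + \frac{-5395 - 17235}{-39852 - 26569}} = \frac{1}{\left(-4548 - -209\right) + \frac{-5395 - 17235}{-39852 - 26569}} = \frac{1}{\left(-4548 + 209\right) - \frac{22630}{-66421}} = \frac{1}{-4339 - - \frac{22630}{66421}} = \frac{1}{-4339 + \frac{22630}{66421}} = \frac{1}{- \frac{288178089}{66421}} = - \frac{66421}{288178089}$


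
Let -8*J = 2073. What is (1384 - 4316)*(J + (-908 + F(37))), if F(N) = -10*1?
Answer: 6902661/2 ≈ 3.4513e+6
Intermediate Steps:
J = -2073/8 (J = -1/8*2073 = -2073/8 ≈ -259.13)
F(N) = -10
(1384 - 4316)*(J + (-908 + F(37))) = (1384 - 4316)*(-2073/8 + (-908 - 10)) = -2932*(-2073/8 - 918) = -2932*(-9417/8) = 6902661/2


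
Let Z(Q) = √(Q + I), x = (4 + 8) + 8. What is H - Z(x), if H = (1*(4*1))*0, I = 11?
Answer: -√31 ≈ -5.5678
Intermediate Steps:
x = 20 (x = 12 + 8 = 20)
H = 0 (H = (1*4)*0 = 4*0 = 0)
Z(Q) = √(11 + Q) (Z(Q) = √(Q + 11) = √(11 + Q))
H - Z(x) = 0 - √(11 + 20) = 0 - √31 = -√31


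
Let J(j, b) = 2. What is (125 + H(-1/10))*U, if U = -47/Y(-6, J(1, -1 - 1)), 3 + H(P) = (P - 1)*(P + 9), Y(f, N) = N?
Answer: -527387/200 ≈ -2636.9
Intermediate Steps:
H(P) = -3 + (-1 + P)*(9 + P) (H(P) = -3 + (P - 1)*(P + 9) = -3 + (-1 + P)*(9 + P))
U = -47/2 ≈ -23.500
(125 + H(-1/10))*U = (125 + (-12 + (-1/10)² + 8*(-1/10)))*(-47/2) = (125 + (-12 + (-1*⅒)² + 8*(-1*⅒)))*(-47/2) = (125 + (-12 + (-⅒)² + 8*(-⅒)))*(-47/2) = (125 + (-12 + 1/100 - ⅘))*(-47/2) = (125 - 1279/100)*(-47/2) = (11221/100)*(-47/2) = -527387/200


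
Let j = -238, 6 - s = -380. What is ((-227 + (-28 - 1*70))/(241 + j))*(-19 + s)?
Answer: -119275/3 ≈ -39758.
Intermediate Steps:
s = 386 (s = 6 - 1*(-380) = 6 + 380 = 386)
((-227 + (-28 - 1*70))/(241 + j))*(-19 + s) = ((-227 + (-28 - 1*70))/(241 - 238))*(-19 + 386) = ((-227 + (-28 - 70))/3)*367 = ((-227 - 98)*(⅓))*367 = -325*⅓*367 = -325/3*367 = -119275/3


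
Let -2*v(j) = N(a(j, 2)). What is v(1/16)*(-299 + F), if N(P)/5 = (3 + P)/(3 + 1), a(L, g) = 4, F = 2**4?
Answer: 9905/8 ≈ 1238.1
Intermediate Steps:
F = 16
N(P) = 15/4 + 5*P/4 (N(P) = 5*((3 + P)/(3 + 1)) = 5*((3 + P)/4) = 5*((3 + P)*(1/4)) = 5*(3/4 + P/4) = 15/4 + 5*P/4)
v(j) = -35/8 (v(j) = -(15/4 + (5/4)*4)/2 = -(15/4 + 5)/2 = -1/2*35/4 = -35/8)
v(1/16)*(-299 + F) = -35*(-299 + 16)/8 = -35/8*(-283) = 9905/8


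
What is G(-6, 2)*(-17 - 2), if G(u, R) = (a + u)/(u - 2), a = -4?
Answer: -95/4 ≈ -23.750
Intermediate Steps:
G(u, R) = (-4 + u)/(-2 + u) (G(u, R) = (-4 + u)/(u - 2) = (-4 + u)/(-2 + u))
G(-6, 2)*(-17 - 2) = ((-4 - 6)/(-2 - 6))*(-17 - 2) = (-10/(-8))*(-19) = -⅛*(-10)*(-19) = (5/4)*(-19) = -95/4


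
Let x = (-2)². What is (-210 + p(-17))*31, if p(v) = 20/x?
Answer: -6355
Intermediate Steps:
x = 4
p(v) = 5 (p(v) = 20/4 = 20*(¼) = 5)
(-210 + p(-17))*31 = (-210 + 5)*31 = -205*31 = -6355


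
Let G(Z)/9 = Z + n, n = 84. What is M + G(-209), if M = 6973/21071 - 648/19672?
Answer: -3067097251/2727031 ≈ -1124.7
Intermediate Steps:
M = 812624/2727031 (M = 6973*(1/21071) - 648*1/19672 = 367/1109 - 81/2459 = 812624/2727031 ≈ 0.29799)
G(Z) = 756 + 9*Z (G(Z) = 9*(Z + 84) = 9*(84 + Z) = 756 + 9*Z)
M + G(-209) = 812624/2727031 + (756 + 9*(-209)) = 812624/2727031 + (756 - 1881) = 812624/2727031 - 1125 = -3067097251/2727031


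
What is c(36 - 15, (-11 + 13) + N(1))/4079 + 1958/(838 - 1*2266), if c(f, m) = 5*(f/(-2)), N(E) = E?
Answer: -2015413/1456203 ≈ -1.3840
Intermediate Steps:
c(f, m) = -5*f/2 (c(f, m) = 5*(f*(-½)) = 5*(-f/2) = -5*f/2)
c(36 - 15, (-11 + 13) + N(1))/4079 + 1958/(838 - 1*2266) = -5*(36 - 15)/2/4079 + 1958/(838 - 1*2266) = -5/2*21*(1/4079) + 1958/(838 - 2266) = -105/2*1/4079 + 1958/(-1428) = -105/8158 + 1958*(-1/1428) = -105/8158 - 979/714 = -2015413/1456203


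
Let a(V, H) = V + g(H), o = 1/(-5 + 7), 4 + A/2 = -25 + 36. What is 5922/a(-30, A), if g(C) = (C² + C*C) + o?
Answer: 11844/725 ≈ 16.337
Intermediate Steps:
A = 14 (A = -8 + 2*(-25 + 36) = -8 + 2*11 = -8 + 22 = 14)
o = ½ (o = 1/2 = ½ ≈ 0.50000)
g(C) = ½ + 2*C² (g(C) = (C² + C*C) + ½ = (C² + C²) + ½ = 2*C² + ½ = ½ + 2*C²)
a(V, H) = ½ + V + 2*H² (a(V, H) = V + (½ + 2*H²) = ½ + V + 2*H²)
5922/a(-30, A) = 5922/(½ - 30 + 2*14²) = 5922/(½ - 30 + 2*196) = 5922/(½ - 30 + 392) = 5922/(725/2) = 5922*(2/725) = 11844/725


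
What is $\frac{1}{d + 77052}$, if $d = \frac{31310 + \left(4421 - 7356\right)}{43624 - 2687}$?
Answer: $\frac{40937}{3154306099} \approx 1.2978 \cdot 10^{-5}$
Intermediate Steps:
$d = \frac{28375}{40937}$ ($d = \frac{31310 - 2935}{40937} = 28375 \cdot \frac{1}{40937} = \frac{28375}{40937} \approx 0.69314$)
$\frac{1}{d + 77052} = \frac{1}{\frac{28375}{40937} + 77052} = \frac{1}{\frac{3154306099}{40937}} = \frac{40937}{3154306099}$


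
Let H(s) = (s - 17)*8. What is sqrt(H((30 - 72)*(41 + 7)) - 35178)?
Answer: 17*I*sqrt(178) ≈ 226.81*I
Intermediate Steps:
H(s) = -136 + 8*s (H(s) = (-17 + s)*8 = -136 + 8*s)
sqrt(H((30 - 72)*(41 + 7)) - 35178) = sqrt((-136 + 8*((30 - 72)*(41 + 7))) - 35178) = sqrt((-136 + 8*(-42*48)) - 35178) = sqrt((-136 + 8*(-2016)) - 35178) = sqrt((-136 - 16128) - 35178) = sqrt(-16264 - 35178) = sqrt(-51442) = 17*I*sqrt(178)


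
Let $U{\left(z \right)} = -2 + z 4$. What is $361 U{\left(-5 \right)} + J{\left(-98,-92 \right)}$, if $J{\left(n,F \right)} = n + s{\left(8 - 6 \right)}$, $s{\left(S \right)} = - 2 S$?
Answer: $-8044$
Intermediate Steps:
$U{\left(z \right)} = -2 + 4 z$
$J{\left(n,F \right)} = -4 + n$ ($J{\left(n,F \right)} = n - 2 \left(8 - 6\right) = n - 4 = -4 + n$)
$361 U{\left(-5 \right)} + J{\left(-98,-92 \right)} = 361 \left(-2 + 4 \left(-5\right)\right) - 102 = 361 \left(-2 - 20\right) - 102 = 361 \left(-22\right) - 102 = -7942 - 102 = -8044$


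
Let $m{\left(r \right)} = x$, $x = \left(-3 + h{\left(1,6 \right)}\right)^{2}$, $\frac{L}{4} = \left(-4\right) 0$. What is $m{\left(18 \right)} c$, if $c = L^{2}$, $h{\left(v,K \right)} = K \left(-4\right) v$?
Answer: $0$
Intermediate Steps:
$L = 0$ ($L = 4 \left(\left(-4\right) 0\right) = 4 \cdot 0 = 0$)
$h{\left(v,K \right)} = - 4 K v$
$x = 729$ ($x = \left(-3 - 24 \cdot 1\right)^{2} = \left(-3 - 24\right)^{2} = \left(-27\right)^{2} = 729$)
$m{\left(r \right)} = 729$
$c = 0$ ($c = 0^{2} = 0$)
$m{\left(18 \right)} c = 729 \cdot 0 = 0$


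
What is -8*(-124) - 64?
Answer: 928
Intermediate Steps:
-8*(-124) - 64 = 992 - 64 = 928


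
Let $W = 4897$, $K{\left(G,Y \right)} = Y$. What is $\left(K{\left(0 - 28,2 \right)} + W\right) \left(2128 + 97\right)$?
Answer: $10900275$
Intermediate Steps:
$\left(K{\left(0 - 28,2 \right)} + W\right) \left(2128 + 97\right) = \left(2 + 4897\right) \left(2128 + 97\right) = 4899 \cdot 2225 = 10900275$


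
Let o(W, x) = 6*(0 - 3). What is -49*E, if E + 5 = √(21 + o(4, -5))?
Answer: 245 - 49*√3 ≈ 160.13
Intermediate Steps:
o(W, x) = -18 (o(W, x) = 6*(-3) = -18)
E = -5 + √3 (E = -5 + √(21 - 18) = -5 + √3 ≈ -3.2679)
-49*E = -49*(-5 + √3) = 245 - 49*√3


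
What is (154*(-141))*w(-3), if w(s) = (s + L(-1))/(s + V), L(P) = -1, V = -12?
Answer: -28952/5 ≈ -5790.4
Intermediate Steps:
w(s) = (-1 + s)/(-12 + s) (w(s) = (s - 1)/(s - 12) = (-1 + s)/(-12 + s))
(154*(-141))*w(-3) = (154*(-141))*((-1 - 3)/(-12 - 3)) = -21714*(-4)/(-15) = -(-7238)*(-4)/5 = -21714*4/15 = -28952/5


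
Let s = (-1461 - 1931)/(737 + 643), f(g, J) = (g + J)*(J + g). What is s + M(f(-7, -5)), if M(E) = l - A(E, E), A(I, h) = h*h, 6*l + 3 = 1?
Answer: -2384961/115 ≈ -20739.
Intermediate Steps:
l = -⅓ (l = -½ + (⅙)*1 = -½ + ⅙ = -⅓ ≈ -0.33333)
f(g, J) = (J + g)² (f(g, J) = (J + g)*(J + g) = (J + g)²)
A(I, h) = h²
M(E) = -⅓ - E²
s = -848/345 (s = -3392/1380 = -3392*1/1380 = -848/345 ≈ -2.4580)
s + M(f(-7, -5)) = -848/345 + (-⅓ - ((-5 - 7)²)²) = -848/345 + (-⅓ - ((-12)²)²) = -848/345 + (-⅓ - 1*144²) = -848/345 + (-⅓ - 1*20736) = -848/345 + (-⅓ - 20736) = -848/345 - 62209/3 = -2384961/115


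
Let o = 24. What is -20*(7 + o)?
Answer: -620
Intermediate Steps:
-20*(7 + o) = -20*(7 + 24) = -20*31 = -620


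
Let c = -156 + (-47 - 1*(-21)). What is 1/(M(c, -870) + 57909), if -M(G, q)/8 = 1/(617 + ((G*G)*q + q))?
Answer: 28818133/1668829263905 ≈ 1.7268e-5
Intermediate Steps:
c = -182 (c = -156 + (-47 + 21) = -156 - 26 = -182)
M(G, q) = -8/(617 + q + q*G²) (M(G, q) = -8/(617 + ((G*G)*q + q)) = -8/(617 + (G²*q + q)) = -8/(617 + (q*G² + q)) = -8/(617 + (q + q*G²)) = -8/(617 + q + q*G²))
1/(M(c, -870) + 57909) = 1/(-8/(617 - 870 - 870*(-182)²) + 57909) = 1/(-8/(617 - 870 - 870*33124) + 57909) = 1/(-8/(617 - 870 - 28817880) + 57909) = 1/(-8/(-28818133) + 57909) = 1/(-8*(-1/28818133) + 57909) = 1/(8/28818133 + 57909) = 1/(1668829263905/28818133) = 28818133/1668829263905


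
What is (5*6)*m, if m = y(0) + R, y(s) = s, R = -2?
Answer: -60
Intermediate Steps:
m = -2 (m = 0 - 2 = -2)
(5*6)*m = (5*6)*(-2) = 30*(-2) = -60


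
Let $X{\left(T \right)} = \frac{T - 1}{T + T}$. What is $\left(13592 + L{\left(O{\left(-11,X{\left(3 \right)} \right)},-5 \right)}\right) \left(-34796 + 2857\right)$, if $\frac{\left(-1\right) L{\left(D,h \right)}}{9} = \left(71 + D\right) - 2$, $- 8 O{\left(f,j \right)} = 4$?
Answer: $- \frac{828848989}{2} \approx -4.1442 \cdot 10^{8}$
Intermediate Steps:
$X{\left(T \right)} = \frac{-1 + T}{2 T}$
$O{\left(f,j \right)} = - \frac{1}{2}$ ($O{\left(f,j \right)} = \left(- \frac{1}{8}\right) 4 = - \frac{1}{2}$)
$L{\left(D,h \right)} = -621 - 9 D$ ($L{\left(D,h \right)} = - 9 \left(\left(71 + D\right) - 2\right) = - 9 \left(69 + D\right) = -621 - 9 D$)
$\left(13592 + L{\left(O{\left(-11,X{\left(3 \right)} \right)},-5 \right)}\right) \left(-34796 + 2857\right) = \left(13592 - \frac{1233}{2}\right) \left(-34796 + 2857\right) = \left(13592 + \left(-621 + \frac{9}{2}\right)\right) \left(-31939\right) = \left(13592 - \frac{1233}{2}\right) \left(-31939\right) = \frac{25951}{2} \left(-31939\right) = - \frac{828848989}{2}$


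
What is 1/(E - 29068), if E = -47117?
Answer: -1/76185 ≈ -1.3126e-5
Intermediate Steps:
1/(E - 29068) = 1/(-47117 - 29068) = 1/(-76185) = -1/76185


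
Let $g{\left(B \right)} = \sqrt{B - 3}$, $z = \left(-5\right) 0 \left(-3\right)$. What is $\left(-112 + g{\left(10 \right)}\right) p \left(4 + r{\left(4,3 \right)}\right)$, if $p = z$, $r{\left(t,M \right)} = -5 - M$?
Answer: $0$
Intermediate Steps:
$z = 0$ ($z = 0 \left(-3\right) = 0$)
$p = 0$
$g{\left(B \right)} = \sqrt{-3 + B}$
$\left(-112 + g{\left(10 \right)}\right) p \left(4 + r{\left(4,3 \right)}\right) = \left(-112 + \sqrt{-3 + 10}\right) 0 \left(4 - 8\right) = \left(-112 + \sqrt{7}\right) 0 \left(4 - 8\right) = \left(-112 + \sqrt{7}\right) 0 \left(-4\right) = \left(-112 + \sqrt{7}\right) 0 = 0$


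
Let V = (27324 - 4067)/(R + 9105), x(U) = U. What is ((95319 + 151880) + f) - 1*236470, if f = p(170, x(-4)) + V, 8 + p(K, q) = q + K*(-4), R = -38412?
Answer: 294131102/29307 ≈ 10036.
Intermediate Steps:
V = -23257/29307 (V = (27324 - 4067)/(-38412 + 9105) = 23257/(-29307) = 23257*(-1/29307) = -23257/29307 ≈ -0.79356)
p(K, q) = -8 + q - 4*K (p(K, q) = -8 + (q + K*(-4)) = -8 + (q - 4*K) = -8 + q - 4*K)
f = -20303701/29307 (f = (-8 - 4 - 4*170) - 23257/29307 = (-8 - 4 - 680) - 23257/29307 = -692 - 23257/29307 = -20303701/29307 ≈ -692.79)
((95319 + 151880) + f) - 1*236470 = ((95319 + 151880) - 20303701/29307) - 1*236470 = (247199 - 20303701/29307) - 236470 = 7224357392/29307 - 236470 = 294131102/29307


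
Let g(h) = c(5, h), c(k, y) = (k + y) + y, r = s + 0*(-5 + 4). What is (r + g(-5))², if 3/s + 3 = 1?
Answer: 169/4 ≈ 42.250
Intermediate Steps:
s = -3/2 (s = 3/(-3 + 1) = 3/(-2) = 3*(-½) = -3/2 ≈ -1.5000)
r = -3/2 (r = -3/2 + 0*(-5 + 4) = -3/2 + 0*(-1) = -3/2 + 0 = -3/2 ≈ -1.5000)
c(k, y) = k + 2*y
g(h) = 5 + 2*h
(r + g(-5))² = (-3/2 + (5 + 2*(-5)))² = (-3/2 + (5 - 10))² = (-3/2 - 5)² = (-13/2)² = 169/4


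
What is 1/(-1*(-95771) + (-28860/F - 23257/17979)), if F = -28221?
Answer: 13009881/1245965788588 ≈ 1.0442e-5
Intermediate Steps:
1/(-1*(-95771) + (-28860/F - 23257/17979)) = 1/(-1*(-95771) + (-28860/(-28221) - 23257/17979)) = 1/(95771 + (-28860*(-1/28221) - 23257*1/17979)) = 1/(95771 + (9620/9407 - 1789/1383)) = 1/(95771 - 3524663/13009881) = 1/(1245965788588/13009881) = 13009881/1245965788588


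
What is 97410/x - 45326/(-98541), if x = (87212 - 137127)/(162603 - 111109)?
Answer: -98856480598970/983734803 ≈ -1.0049e+5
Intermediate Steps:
x = -49915/51494 ≈ -0.96934
97410/x - 45326/(-98541) = 97410/(-49915/51494) - 45326/(-98541) = 97410*(-51494/49915) - 45326*(-1/98541) = -1003206108/9983 + 45326/98541 = -98856480598970/983734803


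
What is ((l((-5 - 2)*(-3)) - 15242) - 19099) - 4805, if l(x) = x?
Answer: -39125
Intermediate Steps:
((l((-5 - 2)*(-3)) - 15242) - 19099) - 4805 = (((-5 - 2)*(-3) - 15242) - 19099) - 4805 = ((-7*(-3) - 15242) - 19099) - 4805 = ((21 - 15242) - 19099) - 4805 = (-15221 - 19099) - 4805 = -34320 - 4805 = -39125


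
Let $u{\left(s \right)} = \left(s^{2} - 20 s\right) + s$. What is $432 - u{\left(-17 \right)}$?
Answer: $-180$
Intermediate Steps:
$u{\left(s \right)} = s^{2} - 19 s$
$432 - u{\left(-17 \right)} = 432 - - 17 \left(-19 - 17\right) = 432 - \left(-17\right) \left(-36\right) = 432 - 612 = -180$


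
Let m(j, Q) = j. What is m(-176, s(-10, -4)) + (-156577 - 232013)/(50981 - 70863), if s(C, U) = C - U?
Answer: -1555321/9941 ≈ -156.46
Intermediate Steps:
m(-176, s(-10, -4)) + (-156577 - 232013)/(50981 - 70863) = -176 + (-156577 - 232013)/(50981 - 70863) = -176 - 388590/(-19882) = -176 - 388590*(-1/19882) = -176 + 194295/9941 = -1555321/9941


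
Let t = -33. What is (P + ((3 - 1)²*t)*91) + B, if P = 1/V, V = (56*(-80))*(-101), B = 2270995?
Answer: 1022144627841/452480 ≈ 2.2590e+6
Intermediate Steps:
V = 452480 (V = -4480*(-101) = 452480)
P = 1/452480 ≈ 2.2100e-6
(P + ((3 - 1)²*t)*91) + B = (1/452480 + ((3 - 1)²*(-33))*91) + 2270995 = (1/452480 + (2²*(-33))*91) + 2270995 = (1/452480 + (4*(-33))*91) + 2270995 = (1/452480 - 132*91) + 2270995 = (1/452480 - 12012) + 2270995 = -5435189759/452480 + 2270995 = 1022144627841/452480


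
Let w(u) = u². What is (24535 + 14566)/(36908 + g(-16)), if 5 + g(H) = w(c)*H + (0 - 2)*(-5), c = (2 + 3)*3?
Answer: 39101/33313 ≈ 1.1737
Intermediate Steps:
c = 15 (c = 5*3 = 15)
g(H) = 5 + 225*H (g(H) = -5 + (15²*H + (0 - 2)*(-5)) = -5 + (225*H - 2*(-5)) = -5 + (225*H + 10) = -5 + (10 + 225*H) = 5 + 225*H)
(24535 + 14566)/(36908 + g(-16)) = (24535 + 14566)/(36908 + (5 + 225*(-16))) = 39101/(36908 + (5 - 3600)) = 39101/(36908 - 3595) = 39101/33313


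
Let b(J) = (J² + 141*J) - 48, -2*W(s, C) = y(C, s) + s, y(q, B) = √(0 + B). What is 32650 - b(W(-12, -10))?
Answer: 31819 + 153*I*√3 ≈ 31819.0 + 265.0*I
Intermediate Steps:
y(q, B) = √B
W(s, C) = -s/2 - √s/2 (W(s, C) = -(√s + s)/2 = -(s + √s)/2 = -s/2 - √s/2)
b(J) = -48 + J² + 141*J
32650 - b(W(-12, -10)) = 32650 - (-48 + (-½*(-12) - I*√3)² + 141*(-½*(-12) - I*√3)) = 32650 - (-48 + (6 - I*√3)² + 141*(6 - I*√3)) = 32650 - (-48 + (6 - I*√3)² + (846 - 141*I*√3)) = 32650 - (798 + (6 - I*√3)² - 141*I*√3) = 32650 + (-798 - (6 - I*√3)² + 141*I*√3) = 31852 - (6 - I*√3)² + 141*I*√3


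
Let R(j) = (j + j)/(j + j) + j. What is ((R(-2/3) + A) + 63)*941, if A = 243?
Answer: 864779/3 ≈ 2.8826e+5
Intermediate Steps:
R(j) = 1 + j (R(j) = (2*j)/((2*j)) + j = (2*j)*(1/(2*j)) + j = 1 + j)
((R(-2/3) + A) + 63)*941 = (((1 - 2/3) + 243) + 63)*941 = (((1 - 2*⅓) + 243) + 63)*941 = (((1 - ⅔) + 243) + 63)*941 = ((⅓ + 243) + 63)*941 = (730/3 + 63)*941 = (919/3)*941 = 864779/3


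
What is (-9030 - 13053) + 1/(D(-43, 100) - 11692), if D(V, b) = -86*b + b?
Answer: -445899937/20192 ≈ -22083.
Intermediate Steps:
D(V, b) = -85*b
(-9030 - 13053) + 1/(D(-43, 100) - 11692) = (-9030 - 13053) + 1/(-85*100 - 11692) = -22083 + 1/(-8500 - 11692) = -22083 + 1/(-20192) = -22083 - 1/20192 = -445899937/20192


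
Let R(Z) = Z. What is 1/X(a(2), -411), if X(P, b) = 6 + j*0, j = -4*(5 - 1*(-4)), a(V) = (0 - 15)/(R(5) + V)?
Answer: 1/6 ≈ 0.16667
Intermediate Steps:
a(V) = -15/(5 + V) (a(V) = (0 - 15)/(5 + V) = -15/(5 + V))
j = -36 (j = -4*(5 + 4) = -4*9 = -36)
X(P, b) = 6 (X(P, b) = 6 - 36*0 = 6 + 0 = 6)
1/X(a(2), -411) = 1/6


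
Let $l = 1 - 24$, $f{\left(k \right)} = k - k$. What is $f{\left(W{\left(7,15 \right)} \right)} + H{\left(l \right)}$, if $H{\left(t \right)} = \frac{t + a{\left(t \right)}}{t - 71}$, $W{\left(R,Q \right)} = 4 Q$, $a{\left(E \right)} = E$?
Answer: $\frac{23}{47} \approx 0.48936$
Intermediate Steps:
$f{\left(k \right)} = 0$
$l = -23$
$H{\left(t \right)} = \frac{2 t}{-71 + t}$ ($H{\left(t \right)} = \frac{t + t}{t - 71} = \frac{2 t}{-71 + t}$)
$f{\left(W{\left(7,15 \right)} \right)} + H{\left(l \right)} = 0 + 2 \left(-23\right) \frac{1}{-71 - 23} = 0 + 2 \left(-23\right) \frac{1}{-94} = 0 + 2 \left(-23\right) \left(- \frac{1}{94}\right) = 0 + \frac{23}{47} = \frac{23}{47}$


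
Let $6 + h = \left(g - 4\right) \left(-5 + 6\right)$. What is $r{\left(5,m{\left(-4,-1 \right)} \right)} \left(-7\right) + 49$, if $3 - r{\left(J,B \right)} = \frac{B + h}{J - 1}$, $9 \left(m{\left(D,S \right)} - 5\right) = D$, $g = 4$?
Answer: $\frac{917}{36} \approx 25.472$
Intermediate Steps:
$h = -6$ ($h = -6 + \left(4 - 4\right) \left(-5 + 6\right) = -6 + 0 \cdot 1 = -6 + 0 = -6$)
$m{\left(D,S \right)} = 5 + \frac{D}{9}$
$r{\left(J,B \right)} = 3 - \frac{-6 + B}{-1 + J}$ ($r{\left(J,B \right)} = 3 - \frac{B - 6}{J - 1} = 3 - \frac{-6 + B}{-1 + J}$)
$r{\left(5,m{\left(-4,-1 \right)} \right)} \left(-7\right) + 49 = \frac{3 - \left(5 + \frac{1}{9} \left(-4\right)\right) + 3 \cdot 5}{-1 + 5} \left(-7\right) + 49 = \frac{3 - \left(5 - \frac{4}{9}\right) + 15}{4} \left(-7\right) + 49 = \frac{3 - \frac{41}{9} + 15}{4} \left(-7\right) + 49 = \frac{1}{4} \cdot \frac{121}{9} \left(-7\right) + 49 = \frac{121}{36} \left(-7\right) + 49 = - \frac{847}{36} + 49 = \frac{917}{36}$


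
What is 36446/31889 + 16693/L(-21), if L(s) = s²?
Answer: 548395763/14063049 ≈ 38.995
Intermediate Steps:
36446/31889 + 16693/L(-21) = 36446/31889 + 16693/((-21)²) = 36446*(1/31889) + 16693/441 = 36446/31889 + 16693*(1/441) = 36446/31889 + 16693/441 = 548395763/14063049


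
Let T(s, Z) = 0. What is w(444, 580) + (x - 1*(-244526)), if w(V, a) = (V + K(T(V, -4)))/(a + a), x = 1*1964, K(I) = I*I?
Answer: 71482211/290 ≈ 2.4649e+5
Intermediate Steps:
K(I) = I²
x = 1964
w(V, a) = V/(2*a) (w(V, a) = (V + 0²)/(a + a) = (V + 0)/((2*a)) = V*(1/(2*a)) = V/(2*a))
w(444, 580) + (x - 1*(-244526)) = (½)*444/580 + (1964 - 1*(-244526)) = (½)*444*(1/580) + (1964 + 244526) = 111/290 + 246490 = 71482211/290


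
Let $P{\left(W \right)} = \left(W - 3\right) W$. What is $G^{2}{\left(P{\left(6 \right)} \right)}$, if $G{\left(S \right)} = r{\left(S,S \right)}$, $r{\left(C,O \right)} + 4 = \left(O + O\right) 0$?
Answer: $16$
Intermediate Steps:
$P{\left(W \right)} = W \left(-3 + W\right)$ ($P{\left(W \right)} = \left(-3 + W\right) W = W \left(-3 + W\right)$)
$r{\left(C,O \right)} = -4$ ($r{\left(C,O \right)} = -4 + \left(O + O\right) 0 = -4 + 2 O 0 = -4 + 0 = -4$)
$G{\left(S \right)} = -4$
$G^{2}{\left(P{\left(6 \right)} \right)} = \left(-4\right)^{2} = 16$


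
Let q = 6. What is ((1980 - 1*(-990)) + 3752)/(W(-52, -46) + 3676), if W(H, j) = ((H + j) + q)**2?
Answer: 3361/6070 ≈ 0.55371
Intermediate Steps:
W(H, j) = (6 + H + j)**2 (W(H, j) = ((H + j) + 6)**2 = (6 + H + j)**2)
((1980 - 1*(-990)) + 3752)/(W(-52, -46) + 3676) = ((1980 - 1*(-990)) + 3752)/((6 - 52 - 46)**2 + 3676) = ((1980 + 990) + 3752)/((-92)**2 + 3676) = (2970 + 3752)/(8464 + 3676) = 6722/12140 = 6722*(1/12140) = 3361/6070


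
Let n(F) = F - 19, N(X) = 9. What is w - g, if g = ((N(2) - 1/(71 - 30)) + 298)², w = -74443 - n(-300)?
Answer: -283009840/1681 ≈ -1.6836e+5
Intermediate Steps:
n(F) = -19 + F
w = -74124 (w = -74443 - (-19 - 300) = -74443 - 1*(-319) = -74443 + 319 = -74124)
g = 158407396/1681 (g = ((9 - 1/(71 - 30)) + 298)² = ((9 - 1/41) + 298)² = (368/41 + 298)² = (12586/41)² = 158407396/1681 ≈ 94234.)
w - g = -74124 - 1*158407396/1681 = -74124 - 158407396/1681 = -283009840/1681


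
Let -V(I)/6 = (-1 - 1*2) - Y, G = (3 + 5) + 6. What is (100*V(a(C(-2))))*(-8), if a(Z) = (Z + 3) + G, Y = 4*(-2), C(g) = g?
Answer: 24000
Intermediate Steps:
Y = -8
G = 14 (G = 8 + 6 = 14)
a(Z) = 17 + Z (a(Z) = (Z + 3) + 14 = (3 + Z) + 14 = 17 + Z)
V(I) = -30 (V(I) = -6*((-1 - 1*2) - 1*(-8)) = -6*((-1 - 2) + 8) = -6*(-3 + 8) = -6*5 = -30)
(100*V(a(C(-2))))*(-8) = (100*(-30))*(-8) = -3000*(-8) = 24000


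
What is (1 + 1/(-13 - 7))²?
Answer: 361/400 ≈ 0.90250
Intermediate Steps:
(1 + 1/(-13 - 7))² = (1 + 1/(-20))² = (1 - 1/20)² = (19/20)² = 361/400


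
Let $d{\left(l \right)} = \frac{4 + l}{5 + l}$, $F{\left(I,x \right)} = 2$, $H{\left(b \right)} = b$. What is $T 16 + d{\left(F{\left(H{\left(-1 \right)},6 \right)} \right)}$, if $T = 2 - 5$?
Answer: $- \frac{330}{7} \approx -47.143$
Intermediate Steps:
$T = -3$ ($T = 2 - 5 = -3$)
$d{\left(l \right)} = \frac{4 + l}{5 + l}$
$T 16 + d{\left(F{\left(H{\left(-1 \right)},6 \right)} \right)} = \left(-3\right) 16 + \frac{4 + 2}{5 + 2} = -48 + \frac{1}{7} \cdot 6 = -48 + \frac{6}{7} = - \frac{330}{7}$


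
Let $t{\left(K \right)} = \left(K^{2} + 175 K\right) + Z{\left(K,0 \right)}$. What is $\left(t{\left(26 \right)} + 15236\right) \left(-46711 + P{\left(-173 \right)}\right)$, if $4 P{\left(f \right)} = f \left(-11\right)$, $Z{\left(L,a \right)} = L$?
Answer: $-947267802$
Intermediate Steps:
$P{\left(f \right)} = - \frac{11 f}{4}$ ($P{\left(f \right)} = \frac{f \left(-11\right)}{4} = \frac{\left(-11\right) f}{4} = - \frac{11 f}{4}$)
$t{\left(K \right)} = K^{2} + 176 K$ ($t{\left(K \right)} = \left(K^{2} + 175 K\right) + K = K^{2} + 176 K$)
$\left(t{\left(26 \right)} + 15236\right) \left(-46711 + P{\left(-173 \right)}\right) = \left(26 \left(176 + 26\right) + 15236\right) \left(-46711 - - \frac{1903}{4}\right) = \left(26 \cdot 202 + 15236\right) \left(-46711 + \frac{1903}{4}\right) = \left(5252 + 15236\right) \left(- \frac{184941}{4}\right) = 20488 \left(- \frac{184941}{4}\right) = -947267802$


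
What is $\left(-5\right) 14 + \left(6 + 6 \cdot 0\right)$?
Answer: $-64$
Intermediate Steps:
$\left(-5\right) 14 + \left(6 + 6 \cdot 0\right) = -70 + \left(6 + 0\right) = -70 + 6 = -64$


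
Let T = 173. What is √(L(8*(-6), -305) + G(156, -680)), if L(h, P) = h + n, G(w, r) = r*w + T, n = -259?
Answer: I*√106214 ≈ 325.9*I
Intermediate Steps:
G(w, r) = 173 + r*w (G(w, r) = r*w + 173 = 173 + r*w)
L(h, P) = -259 + h (L(h, P) = h - 259 = -259 + h)
√(L(8*(-6), -305) + G(156, -680)) = √((-259 + 8*(-6)) + (173 - 680*156)) = √((-259 - 48) + (173 - 106080)) = √(-307 - 105907) = √(-106214) = I*√106214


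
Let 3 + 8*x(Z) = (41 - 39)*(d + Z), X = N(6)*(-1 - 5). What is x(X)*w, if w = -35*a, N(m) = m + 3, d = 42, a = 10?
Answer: 4725/4 ≈ 1181.3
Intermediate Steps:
N(m) = 3 + m
X = -54 (X = (3 + 6)*(-1 - 5) = 9*(-6) = -54)
w = -350 (w = -35*10 = -350)
x(Z) = 81/8 + Z/4 (x(Z) = -3/8 + ((41 - 39)*(42 + Z))/8 = -3/8 + (2*(42 + Z))/8 = -3/8 + (84 + 2*Z)/8 = -3/8 + (21/2 + Z/4) = 81/8 + Z/4)
x(X)*w = (81/8 + (¼)*(-54))*(-350) = (81/8 - 27/2)*(-350) = -27/8*(-350) = 4725/4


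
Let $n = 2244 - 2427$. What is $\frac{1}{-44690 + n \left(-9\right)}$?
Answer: $- \frac{1}{43043} \approx -2.3233 \cdot 10^{-5}$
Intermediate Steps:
$n = -183$
$\frac{1}{-44690 + n \left(-9\right)} = \frac{1}{-44690 - -1647} = \frac{1}{-44690 + 1647} = \frac{1}{-43043} = - \frac{1}{43043}$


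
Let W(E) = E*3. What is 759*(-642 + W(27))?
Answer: -425799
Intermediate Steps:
W(E) = 3*E
759*(-642 + W(27)) = 759*(-642 + 3*27) = 759*(-642 + 81) = 759*(-561) = -425799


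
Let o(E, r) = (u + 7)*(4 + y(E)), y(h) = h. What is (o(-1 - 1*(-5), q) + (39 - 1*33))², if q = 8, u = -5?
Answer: 484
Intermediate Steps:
o(E, r) = 8 + 2*E (o(E, r) = (-5 + 7)*(4 + E) = 2*(4 + E) = 8 + 2*E)
(o(-1 - 1*(-5), q) + (39 - 1*33))² = ((8 + 2*(-1 - 1*(-5))) + (39 - 1*33))² = ((8 + 2*(-1 + 5)) + (39 - 33))² = ((8 + 2*4) + 6)² = ((8 + 8) + 6)² = (16 + 6)² = 22² = 484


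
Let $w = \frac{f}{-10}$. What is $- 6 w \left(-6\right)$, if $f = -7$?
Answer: $\frac{126}{5} \approx 25.2$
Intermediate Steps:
$w = \frac{7}{10}$ ($w = - \frac{7}{-10} = \left(-7\right) \left(- \frac{1}{10}\right) = \frac{7}{10} \approx 0.7$)
$- 6 w \left(-6\right) = \left(-6\right) \frac{7}{10} \left(-6\right) = \left(- \frac{21}{5}\right) \left(-6\right) = \frac{126}{5}$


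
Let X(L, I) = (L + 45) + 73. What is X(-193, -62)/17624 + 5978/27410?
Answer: 51650261/241536920 ≈ 0.21384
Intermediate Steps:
X(L, I) = 118 + L (X(L, I) = (45 + L) + 73 = 118 + L)
X(-193, -62)/17624 + 5978/27410 = (118 - 193)/17624 + 5978/27410 = -75*1/17624 + 5978*(1/27410) = -75/17624 + 2989/13705 = 51650261/241536920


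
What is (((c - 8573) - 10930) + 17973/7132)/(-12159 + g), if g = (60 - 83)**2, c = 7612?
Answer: 84788639/82945160 ≈ 1.0222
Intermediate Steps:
g = 529 (g = (-23)**2 = 529)
(((c - 8573) - 10930) + 17973/7132)/(-12159 + g) = (((7612 - 8573) - 10930) + 17973/7132)/(-12159 + 529) = ((-961 - 10930) + 17973*(1/7132))/(-11630) = (-11891 + 17973/7132)*(-1/11630) = -84788639/7132*(-1/11630) = 84788639/82945160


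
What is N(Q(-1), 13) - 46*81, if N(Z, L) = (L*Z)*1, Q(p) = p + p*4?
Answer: -3791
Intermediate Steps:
Q(p) = 5*p (Q(p) = p + 4*p = 5*p)
N(Z, L) = L*Z
N(Q(-1), 13) - 46*81 = 13*(5*(-1)) - 46*81 = 13*(-5) - 3726 = -65 - 3726 = -3791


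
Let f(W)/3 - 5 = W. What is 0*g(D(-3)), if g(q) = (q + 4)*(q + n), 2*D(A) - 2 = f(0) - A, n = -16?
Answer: 0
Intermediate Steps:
f(W) = 15 + 3*W
D(A) = 17/2 - A/2 (D(A) = 1 + ((15 + 3*0) - A)/2 = 1 + ((15 + 0) - A)/2 = 1 + (15 - A)/2 = 1 + (15/2 - A/2) = 17/2 - A/2)
g(q) = (-16 + q)*(4 + q) (g(q) = (q + 4)*(q - 16) = (4 + q)*(-16 + q) = (-16 + q)*(4 + q))
0*g(D(-3)) = 0*(-64 + (17/2 - ½*(-3))² - 12*(17/2 - ½*(-3))) = 0*(-64 + (17/2 + 3/2)² - 12*(17/2 + 3/2)) = 0*(-64 + 10² - 12*10) = 0*(-64 + 100 - 120) = 0*(-84) = 0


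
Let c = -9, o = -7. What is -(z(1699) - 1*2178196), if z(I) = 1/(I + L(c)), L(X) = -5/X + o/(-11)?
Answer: 366631772425/168319 ≈ 2.1782e+6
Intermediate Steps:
L(X) = 7/11 - 5/X (L(X) = -5/X - 7/(-11) = -5/X - 7*(-1/11) = -5/X + 7/11 = 7/11 - 5/X)
z(I) = 1/(118/99 + I) (z(I) = 1/(I + (7/11 - 5/(-9))) = 1/(I + (7/11 - 5*(-⅑))) = 1/(I + (7/11 + 5/9)) = 1/(I + 118/99) = 1/(118/99 + I))
-(z(1699) - 1*2178196) = -(99/(118 + 99*1699) - 1*2178196) = -(99/(118 + 168201) - 2178196) = -(99/168319 - 2178196) = -1*(-366631772425/168319) = 366631772425/168319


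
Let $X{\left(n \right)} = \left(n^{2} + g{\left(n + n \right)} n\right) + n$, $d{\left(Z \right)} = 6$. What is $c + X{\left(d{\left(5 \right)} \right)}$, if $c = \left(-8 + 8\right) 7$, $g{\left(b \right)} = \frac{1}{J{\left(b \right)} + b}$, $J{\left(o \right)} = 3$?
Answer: $\frac{212}{5} \approx 42.4$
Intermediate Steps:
$g{\left(b \right)} = \frac{1}{3 + b}$
$c = 0$ ($c = 0 \cdot 7 = 0$)
$X{\left(n \right)} = n + n^{2} + \frac{n}{3 + 2 n}$ ($X{\left(n \right)} = \left(n^{2} + \frac{n}{3 + \left(n + n\right)}\right) + n = \left(n^{2} + \frac{n}{3 + 2 n}\right) + n = n + n^{2} + \frac{n}{3 + 2 n}$)
$c + X{\left(d{\left(5 \right)} \right)} = 0 + \frac{6 \left(1 + \left(1 + 6\right) \left(3 + 2 \cdot 6\right)\right)}{3 + 2 \cdot 6} = 0 + \frac{6 \left(1 + 7 \left(3 + 12\right)\right)}{3 + 12} = 0 + \frac{6 \left(1 + 7 \cdot 15\right)}{15} = 0 + 6 \cdot \frac{1}{15} \left(1 + 105\right) = 0 + 6 \cdot \frac{1}{15} \cdot 106 = 0 + \frac{212}{5} = \frac{212}{5}$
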